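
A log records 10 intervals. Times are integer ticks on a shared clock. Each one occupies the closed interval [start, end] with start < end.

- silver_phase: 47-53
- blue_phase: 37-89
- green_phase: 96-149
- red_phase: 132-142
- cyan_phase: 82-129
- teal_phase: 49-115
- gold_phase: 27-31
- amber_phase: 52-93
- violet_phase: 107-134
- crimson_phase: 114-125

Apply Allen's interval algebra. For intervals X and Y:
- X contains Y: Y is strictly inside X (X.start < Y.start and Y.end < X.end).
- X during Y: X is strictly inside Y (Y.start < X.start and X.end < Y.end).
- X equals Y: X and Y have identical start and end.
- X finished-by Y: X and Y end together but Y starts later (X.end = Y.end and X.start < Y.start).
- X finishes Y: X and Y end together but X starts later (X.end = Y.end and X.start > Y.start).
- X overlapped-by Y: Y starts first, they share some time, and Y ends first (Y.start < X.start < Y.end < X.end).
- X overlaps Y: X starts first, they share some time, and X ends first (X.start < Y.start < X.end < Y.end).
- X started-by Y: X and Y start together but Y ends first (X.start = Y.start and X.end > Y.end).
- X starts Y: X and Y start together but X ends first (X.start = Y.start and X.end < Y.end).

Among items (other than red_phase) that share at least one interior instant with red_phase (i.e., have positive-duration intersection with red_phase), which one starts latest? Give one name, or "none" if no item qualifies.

Target red_phase = [132, 142].
amber_phase [52, 93] → before → excluded.
blue_phase [37, 89] → before → excluded.
crimson_phase [114, 125] → before → excluded.
cyan_phase [82, 129] → before → excluded.
gold_phase [27, 31] → before → excluded.
green_phase [96, 149] → contains → candidate.
silver_phase [47, 53] → before → excluded.
teal_phase [49, 115] → before → excluded.
violet_phase [107, 134] → overlaps → candidate.
Among candidates, latest start is 107 → violet_phase.

violet_phase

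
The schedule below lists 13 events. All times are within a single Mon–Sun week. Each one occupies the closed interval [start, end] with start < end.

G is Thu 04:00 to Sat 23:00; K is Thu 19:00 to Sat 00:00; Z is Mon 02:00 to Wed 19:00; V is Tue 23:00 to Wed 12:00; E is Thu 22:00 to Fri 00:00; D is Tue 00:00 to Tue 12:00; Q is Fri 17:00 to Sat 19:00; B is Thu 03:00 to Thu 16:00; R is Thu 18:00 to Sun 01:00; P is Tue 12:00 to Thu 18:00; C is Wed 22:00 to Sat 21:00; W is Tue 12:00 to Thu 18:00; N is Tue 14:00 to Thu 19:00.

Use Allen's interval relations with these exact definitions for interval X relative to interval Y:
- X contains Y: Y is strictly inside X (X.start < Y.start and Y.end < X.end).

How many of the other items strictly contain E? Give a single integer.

Target E = [Thu 22:00, Fri 00:00].
B [Thu 03:00, Thu 16:00] → before → no.
C [Wed 22:00, Sat 21:00] → contains → counts.
D [Tue 00:00, Tue 12:00] → before → no.
G [Thu 04:00, Sat 23:00] → contains → counts.
K [Thu 19:00, Sat 00:00] → contains → counts.
N [Tue 14:00, Thu 19:00] → before → no.
P [Tue 12:00, Thu 18:00] → before → no.
Q [Fri 17:00, Sat 19:00] → after → no.
R [Thu 18:00, Sun 01:00] → contains → counts.
V [Tue 23:00, Wed 12:00] → before → no.
W [Tue 12:00, Thu 18:00] → before → no.
Z [Mon 02:00, Wed 19:00] → before → no.
Total: 4.

4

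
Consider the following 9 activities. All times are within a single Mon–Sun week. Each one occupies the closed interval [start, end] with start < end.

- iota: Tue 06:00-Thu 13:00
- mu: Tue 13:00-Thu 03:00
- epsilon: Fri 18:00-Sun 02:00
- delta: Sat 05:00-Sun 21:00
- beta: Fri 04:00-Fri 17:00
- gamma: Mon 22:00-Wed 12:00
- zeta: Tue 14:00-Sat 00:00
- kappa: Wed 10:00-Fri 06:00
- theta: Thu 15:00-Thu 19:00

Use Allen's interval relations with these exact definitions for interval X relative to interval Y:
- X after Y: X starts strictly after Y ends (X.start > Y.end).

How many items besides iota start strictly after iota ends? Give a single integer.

4

Target iota = [Tue 06:00, Thu 13:00].
beta [Fri 04:00, Fri 17:00] → after → counts.
delta [Sat 05:00, Sun 21:00] → after → counts.
epsilon [Fri 18:00, Sun 02:00] → after → counts.
gamma [Mon 22:00, Wed 12:00] → overlaps → no.
kappa [Wed 10:00, Fri 06:00] → overlapped-by → no.
mu [Tue 13:00, Thu 03:00] → during → no.
theta [Thu 15:00, Thu 19:00] → after → counts.
zeta [Tue 14:00, Sat 00:00] → overlapped-by → no.
Total: 4.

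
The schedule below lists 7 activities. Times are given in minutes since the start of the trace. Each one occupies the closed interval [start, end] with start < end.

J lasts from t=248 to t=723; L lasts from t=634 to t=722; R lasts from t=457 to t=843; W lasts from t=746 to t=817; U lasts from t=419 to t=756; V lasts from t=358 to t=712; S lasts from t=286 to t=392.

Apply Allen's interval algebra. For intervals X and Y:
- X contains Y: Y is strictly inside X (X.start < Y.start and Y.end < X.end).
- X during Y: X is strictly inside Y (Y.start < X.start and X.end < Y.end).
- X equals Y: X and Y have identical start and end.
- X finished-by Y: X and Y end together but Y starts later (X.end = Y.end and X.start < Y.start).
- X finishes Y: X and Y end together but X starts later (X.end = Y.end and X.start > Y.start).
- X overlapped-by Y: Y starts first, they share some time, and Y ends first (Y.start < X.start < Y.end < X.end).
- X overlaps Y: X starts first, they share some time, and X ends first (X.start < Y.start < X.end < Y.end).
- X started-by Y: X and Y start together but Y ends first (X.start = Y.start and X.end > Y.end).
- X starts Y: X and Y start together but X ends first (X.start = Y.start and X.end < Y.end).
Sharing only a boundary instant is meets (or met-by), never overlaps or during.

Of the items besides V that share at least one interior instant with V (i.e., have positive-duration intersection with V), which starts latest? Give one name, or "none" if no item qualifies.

L

Target V = [t=358, t=712].
J [t=248, t=723] → contains → candidate.
L [t=634, t=722] → overlapped-by → candidate.
R [t=457, t=843] → overlapped-by → candidate.
S [t=286, t=392] → overlaps → candidate.
U [t=419, t=756] → overlapped-by → candidate.
W [t=746, t=817] → after → excluded.
Among candidates, latest start is t=634 → L.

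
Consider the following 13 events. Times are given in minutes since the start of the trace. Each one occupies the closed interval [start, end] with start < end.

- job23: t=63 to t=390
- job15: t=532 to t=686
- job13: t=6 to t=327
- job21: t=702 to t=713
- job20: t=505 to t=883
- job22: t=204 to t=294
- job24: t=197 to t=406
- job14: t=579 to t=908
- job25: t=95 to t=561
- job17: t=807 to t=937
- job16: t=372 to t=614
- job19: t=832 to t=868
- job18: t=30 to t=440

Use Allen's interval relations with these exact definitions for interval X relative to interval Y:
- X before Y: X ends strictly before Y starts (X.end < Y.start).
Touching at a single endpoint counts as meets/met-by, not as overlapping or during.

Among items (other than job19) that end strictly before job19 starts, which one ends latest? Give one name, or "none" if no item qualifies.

job21

Target job19 = [t=832, t=868].
job13 [t=6, t=327] → before → candidate.
job14 [t=579, t=908] → contains → excluded.
job15 [t=532, t=686] → before → candidate.
job16 [t=372, t=614] → before → candidate.
job17 [t=807, t=937] → contains → excluded.
job18 [t=30, t=440] → before → candidate.
job20 [t=505, t=883] → contains → excluded.
job21 [t=702, t=713] → before → candidate.
job22 [t=204, t=294] → before → candidate.
job23 [t=63, t=390] → before → candidate.
job24 [t=197, t=406] → before → candidate.
job25 [t=95, t=561] → before → candidate.
Among candidates, latest end is t=713 → job21.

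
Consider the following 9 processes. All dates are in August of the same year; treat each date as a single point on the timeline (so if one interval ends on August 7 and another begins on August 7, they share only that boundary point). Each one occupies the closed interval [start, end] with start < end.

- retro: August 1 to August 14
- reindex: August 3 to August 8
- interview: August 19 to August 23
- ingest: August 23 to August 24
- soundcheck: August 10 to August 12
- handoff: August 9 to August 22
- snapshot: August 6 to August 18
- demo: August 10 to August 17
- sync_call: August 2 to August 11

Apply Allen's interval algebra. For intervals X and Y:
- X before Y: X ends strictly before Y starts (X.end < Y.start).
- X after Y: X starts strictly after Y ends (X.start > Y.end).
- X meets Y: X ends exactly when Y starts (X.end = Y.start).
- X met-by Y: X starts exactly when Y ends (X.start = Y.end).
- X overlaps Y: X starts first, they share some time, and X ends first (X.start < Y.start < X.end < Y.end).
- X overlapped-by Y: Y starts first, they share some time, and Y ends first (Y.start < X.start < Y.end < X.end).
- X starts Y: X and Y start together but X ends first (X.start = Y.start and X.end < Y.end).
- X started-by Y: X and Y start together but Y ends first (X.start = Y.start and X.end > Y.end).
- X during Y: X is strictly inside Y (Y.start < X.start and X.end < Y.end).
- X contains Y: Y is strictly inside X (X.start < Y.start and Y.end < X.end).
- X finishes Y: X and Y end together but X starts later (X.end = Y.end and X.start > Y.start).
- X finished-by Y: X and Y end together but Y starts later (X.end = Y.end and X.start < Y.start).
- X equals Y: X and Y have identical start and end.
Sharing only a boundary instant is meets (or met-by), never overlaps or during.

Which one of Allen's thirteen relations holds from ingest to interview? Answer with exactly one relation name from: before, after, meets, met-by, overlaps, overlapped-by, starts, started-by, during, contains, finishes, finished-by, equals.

met-by

ingest = [August 23, August 24]; interview = [August 19, August 23].
Compare endpoints: ingest.start > interview.start, ingest.start = interview.end, ingest.end > interview.start, ingest.end > interview.end.
That pattern is 'met-by'.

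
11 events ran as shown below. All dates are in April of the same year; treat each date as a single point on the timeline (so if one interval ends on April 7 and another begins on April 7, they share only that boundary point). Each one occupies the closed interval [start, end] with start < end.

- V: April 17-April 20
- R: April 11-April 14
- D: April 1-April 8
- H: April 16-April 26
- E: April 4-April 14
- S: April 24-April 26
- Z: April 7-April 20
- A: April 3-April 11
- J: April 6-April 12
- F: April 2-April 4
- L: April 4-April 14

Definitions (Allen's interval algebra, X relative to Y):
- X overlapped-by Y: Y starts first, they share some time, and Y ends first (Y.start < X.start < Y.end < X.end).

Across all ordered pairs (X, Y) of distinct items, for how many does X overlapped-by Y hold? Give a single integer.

15

Checking all 110 ordered pairs for relation 'overlapped-by'; matching pairs in alphabetical order:
(A, D): A overlapped-by D ✓
(A, F): A overlapped-by F ✓
(E, A): E overlapped-by A ✓
(E, D): E overlapped-by D ✓
(H, Z): H overlapped-by Z ✓
(J, A): J overlapped-by A ✓
(J, D): J overlapped-by D ✓
(L, A): L overlapped-by A ✓
(L, D): L overlapped-by D ✓
(R, J): R overlapped-by J ✓
(Z, A): Z overlapped-by A ✓
(Z, D): Z overlapped-by D ✓
(Z, E): Z overlapped-by E ✓
(Z, J): Z overlapped-by J ✓
(Z, L): Z overlapped-by L ✓
Count: 15.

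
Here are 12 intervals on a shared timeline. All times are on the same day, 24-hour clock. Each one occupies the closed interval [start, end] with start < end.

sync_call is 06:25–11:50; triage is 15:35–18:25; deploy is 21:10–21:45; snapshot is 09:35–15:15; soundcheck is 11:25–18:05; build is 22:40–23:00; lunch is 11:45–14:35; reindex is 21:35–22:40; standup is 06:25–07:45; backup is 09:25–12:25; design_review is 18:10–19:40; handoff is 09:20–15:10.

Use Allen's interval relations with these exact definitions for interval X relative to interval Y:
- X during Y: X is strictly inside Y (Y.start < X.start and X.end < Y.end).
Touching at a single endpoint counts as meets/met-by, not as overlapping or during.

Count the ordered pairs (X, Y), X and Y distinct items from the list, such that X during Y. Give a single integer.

Checking all 132 ordered pairs for relation 'during'; matching pairs in alphabetical order:
(backup, handoff): backup during handoff ✓
(lunch, handoff): lunch during handoff ✓
(lunch, snapshot): lunch during snapshot ✓
(lunch, soundcheck): lunch during soundcheck ✓
Count: 4.

4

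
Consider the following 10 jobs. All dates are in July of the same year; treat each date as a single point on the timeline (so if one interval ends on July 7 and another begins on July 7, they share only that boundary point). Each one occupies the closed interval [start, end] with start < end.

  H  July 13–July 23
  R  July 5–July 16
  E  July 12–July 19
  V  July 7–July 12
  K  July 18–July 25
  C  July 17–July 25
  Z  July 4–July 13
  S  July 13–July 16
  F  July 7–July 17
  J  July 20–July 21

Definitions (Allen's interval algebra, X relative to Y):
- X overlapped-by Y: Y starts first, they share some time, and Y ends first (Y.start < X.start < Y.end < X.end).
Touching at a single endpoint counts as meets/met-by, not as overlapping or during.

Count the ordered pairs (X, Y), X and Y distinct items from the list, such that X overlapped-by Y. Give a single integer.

Checking all 90 ordered pairs for relation 'overlapped-by'; matching pairs in alphabetical order:
(C, E): C overlapped-by E ✓
(C, H): C overlapped-by H ✓
(E, F): E overlapped-by F ✓
(E, R): E overlapped-by R ✓
(E, Z): E overlapped-by Z ✓
(F, R): F overlapped-by R ✓
(F, Z): F overlapped-by Z ✓
(H, E): H overlapped-by E ✓
(H, F): H overlapped-by F ✓
(H, R): H overlapped-by R ✓
(K, E): K overlapped-by E ✓
(K, H): K overlapped-by H ✓
(R, Z): R overlapped-by Z ✓
Count: 13.

13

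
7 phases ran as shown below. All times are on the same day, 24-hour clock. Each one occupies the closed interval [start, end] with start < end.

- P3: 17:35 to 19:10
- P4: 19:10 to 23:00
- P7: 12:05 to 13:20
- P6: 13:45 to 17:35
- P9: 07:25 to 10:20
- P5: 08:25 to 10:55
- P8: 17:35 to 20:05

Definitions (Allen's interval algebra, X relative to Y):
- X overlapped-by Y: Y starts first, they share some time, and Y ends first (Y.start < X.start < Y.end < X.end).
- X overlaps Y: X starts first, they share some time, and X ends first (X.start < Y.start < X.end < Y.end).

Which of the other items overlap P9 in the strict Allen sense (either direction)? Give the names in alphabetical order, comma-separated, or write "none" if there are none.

P5

Target P9 = [07:25, 10:20].
P3 [17:35, 19:10] → after → no.
P4 [19:10, 23:00] → after → no.
P5 [08:25, 10:55] → overlapped-by → yes.
P6 [13:45, 17:35] → after → no.
P7 [12:05, 13:20] → after → no.
P8 [17:35, 20:05] → after → no.
Result: P5.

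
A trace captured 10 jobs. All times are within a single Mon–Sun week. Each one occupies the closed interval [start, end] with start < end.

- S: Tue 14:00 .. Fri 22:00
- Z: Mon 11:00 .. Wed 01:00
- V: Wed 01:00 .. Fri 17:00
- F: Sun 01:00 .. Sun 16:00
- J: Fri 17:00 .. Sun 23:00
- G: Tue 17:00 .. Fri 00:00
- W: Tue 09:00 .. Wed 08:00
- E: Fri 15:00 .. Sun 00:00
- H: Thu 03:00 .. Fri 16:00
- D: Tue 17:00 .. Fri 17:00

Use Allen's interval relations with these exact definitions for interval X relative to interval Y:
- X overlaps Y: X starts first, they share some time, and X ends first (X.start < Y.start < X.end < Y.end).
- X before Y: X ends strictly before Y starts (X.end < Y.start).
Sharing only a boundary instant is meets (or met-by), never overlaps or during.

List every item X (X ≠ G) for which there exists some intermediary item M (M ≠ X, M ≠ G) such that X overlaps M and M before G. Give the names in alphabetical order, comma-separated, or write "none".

Target G = [Tue 17:00, Fri 00:00].
Intermediaries M with M before G: none.
Union: none.

none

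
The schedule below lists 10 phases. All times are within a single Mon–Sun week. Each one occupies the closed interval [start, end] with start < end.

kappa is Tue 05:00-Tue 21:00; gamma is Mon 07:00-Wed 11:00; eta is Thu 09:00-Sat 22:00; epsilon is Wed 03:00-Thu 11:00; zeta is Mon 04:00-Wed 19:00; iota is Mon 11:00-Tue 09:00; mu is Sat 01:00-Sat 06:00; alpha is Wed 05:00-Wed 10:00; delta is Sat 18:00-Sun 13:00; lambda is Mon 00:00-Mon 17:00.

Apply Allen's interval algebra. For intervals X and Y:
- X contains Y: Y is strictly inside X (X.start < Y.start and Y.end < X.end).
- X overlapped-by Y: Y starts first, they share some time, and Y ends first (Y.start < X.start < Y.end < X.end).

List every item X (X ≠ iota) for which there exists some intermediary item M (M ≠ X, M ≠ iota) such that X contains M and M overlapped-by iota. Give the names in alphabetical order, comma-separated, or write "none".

gamma, zeta

Target iota = [Mon 11:00, Tue 09:00].
Intermediaries M with M overlapped-by iota: kappa.
Via kappa — items with X contains kappa: gamma, zeta.
Union: gamma, zeta.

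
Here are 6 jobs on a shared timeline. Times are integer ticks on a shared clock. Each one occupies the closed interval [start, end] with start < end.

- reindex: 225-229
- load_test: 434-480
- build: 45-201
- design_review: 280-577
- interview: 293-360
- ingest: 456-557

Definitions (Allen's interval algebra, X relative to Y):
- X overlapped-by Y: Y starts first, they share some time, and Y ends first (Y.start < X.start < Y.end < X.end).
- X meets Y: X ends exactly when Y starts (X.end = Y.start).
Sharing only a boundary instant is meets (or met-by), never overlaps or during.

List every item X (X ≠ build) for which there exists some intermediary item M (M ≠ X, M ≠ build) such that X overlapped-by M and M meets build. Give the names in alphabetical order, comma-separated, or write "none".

none

Target build = [45, 201].
Intermediaries M with M meets build: none.
Union: none.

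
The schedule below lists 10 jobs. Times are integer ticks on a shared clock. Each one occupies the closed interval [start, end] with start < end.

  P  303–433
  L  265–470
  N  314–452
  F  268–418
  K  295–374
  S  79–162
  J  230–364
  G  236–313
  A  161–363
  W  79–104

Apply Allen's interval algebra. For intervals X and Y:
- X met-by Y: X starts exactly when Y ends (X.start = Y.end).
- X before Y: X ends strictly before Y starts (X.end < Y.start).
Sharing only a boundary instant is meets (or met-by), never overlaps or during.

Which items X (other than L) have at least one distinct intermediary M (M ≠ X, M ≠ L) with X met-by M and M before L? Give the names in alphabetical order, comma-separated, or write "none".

Target L = [265, 470].
Intermediaries M with M before L: S, W.
Via S — items with X met-by S: none.
Via W — items with X met-by W: none.
Union: none.

none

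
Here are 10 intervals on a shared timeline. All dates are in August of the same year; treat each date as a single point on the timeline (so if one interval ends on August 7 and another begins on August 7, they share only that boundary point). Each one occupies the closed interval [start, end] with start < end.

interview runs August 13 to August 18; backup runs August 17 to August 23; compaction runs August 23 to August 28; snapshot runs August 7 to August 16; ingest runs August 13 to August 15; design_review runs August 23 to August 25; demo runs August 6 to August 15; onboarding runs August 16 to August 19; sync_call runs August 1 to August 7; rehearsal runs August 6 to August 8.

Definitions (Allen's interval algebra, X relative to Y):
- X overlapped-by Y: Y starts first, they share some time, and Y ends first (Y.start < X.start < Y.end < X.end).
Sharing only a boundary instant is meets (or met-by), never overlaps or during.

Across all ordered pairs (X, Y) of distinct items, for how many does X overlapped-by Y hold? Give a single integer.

Checking all 90 ordered pairs for relation 'overlapped-by'; matching pairs in alphabetical order:
(backup, interview): backup overlapped-by interview ✓
(backup, onboarding): backup overlapped-by onboarding ✓
(demo, sync_call): demo overlapped-by sync_call ✓
(interview, demo): interview overlapped-by demo ✓
(interview, snapshot): interview overlapped-by snapshot ✓
(onboarding, interview): onboarding overlapped-by interview ✓
(rehearsal, sync_call): rehearsal overlapped-by sync_call ✓
(snapshot, demo): snapshot overlapped-by demo ✓
(snapshot, rehearsal): snapshot overlapped-by rehearsal ✓
Count: 9.

9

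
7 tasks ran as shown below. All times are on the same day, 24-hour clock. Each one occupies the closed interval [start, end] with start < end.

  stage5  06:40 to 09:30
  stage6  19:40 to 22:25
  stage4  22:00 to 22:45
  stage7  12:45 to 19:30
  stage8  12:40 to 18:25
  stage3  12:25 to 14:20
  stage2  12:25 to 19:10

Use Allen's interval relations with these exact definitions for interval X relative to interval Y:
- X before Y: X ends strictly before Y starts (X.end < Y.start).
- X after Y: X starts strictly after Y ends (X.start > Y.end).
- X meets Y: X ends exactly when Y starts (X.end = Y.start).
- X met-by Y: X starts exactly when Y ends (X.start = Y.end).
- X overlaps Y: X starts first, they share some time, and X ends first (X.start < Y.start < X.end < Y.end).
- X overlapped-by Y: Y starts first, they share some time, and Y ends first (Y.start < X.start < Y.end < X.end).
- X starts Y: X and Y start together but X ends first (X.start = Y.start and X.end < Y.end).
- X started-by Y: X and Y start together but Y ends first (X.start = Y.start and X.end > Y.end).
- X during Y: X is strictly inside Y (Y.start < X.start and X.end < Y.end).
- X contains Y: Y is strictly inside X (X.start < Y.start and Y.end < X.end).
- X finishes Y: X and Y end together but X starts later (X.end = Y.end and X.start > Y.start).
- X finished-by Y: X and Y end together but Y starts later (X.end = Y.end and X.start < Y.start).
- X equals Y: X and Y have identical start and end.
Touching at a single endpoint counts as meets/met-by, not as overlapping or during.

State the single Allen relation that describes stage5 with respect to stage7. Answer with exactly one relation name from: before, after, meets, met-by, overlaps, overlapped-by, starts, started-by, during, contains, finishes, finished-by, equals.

before

stage5 = [06:40, 09:30]; stage7 = [12:45, 19:30].
Compare endpoints: stage5.start < stage7.start, stage5.start < stage7.end, stage5.end < stage7.start, stage5.end < stage7.end.
That pattern is 'before'.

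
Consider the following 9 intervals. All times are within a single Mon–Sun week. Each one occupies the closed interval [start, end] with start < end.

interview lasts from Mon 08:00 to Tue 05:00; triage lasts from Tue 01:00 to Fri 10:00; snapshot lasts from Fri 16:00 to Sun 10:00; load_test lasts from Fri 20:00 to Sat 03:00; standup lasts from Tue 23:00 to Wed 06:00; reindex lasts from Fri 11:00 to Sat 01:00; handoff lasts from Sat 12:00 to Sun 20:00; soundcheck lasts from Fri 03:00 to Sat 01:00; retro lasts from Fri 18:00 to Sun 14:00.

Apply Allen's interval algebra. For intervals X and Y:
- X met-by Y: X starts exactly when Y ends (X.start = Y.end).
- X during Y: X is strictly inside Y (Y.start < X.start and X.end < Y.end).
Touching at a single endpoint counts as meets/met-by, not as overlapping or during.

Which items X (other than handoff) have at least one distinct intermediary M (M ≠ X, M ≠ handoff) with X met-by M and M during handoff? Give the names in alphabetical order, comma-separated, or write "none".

Target handoff = [Sat 12:00, Sun 20:00].
Intermediaries M with M during handoff: none.
Union: none.

none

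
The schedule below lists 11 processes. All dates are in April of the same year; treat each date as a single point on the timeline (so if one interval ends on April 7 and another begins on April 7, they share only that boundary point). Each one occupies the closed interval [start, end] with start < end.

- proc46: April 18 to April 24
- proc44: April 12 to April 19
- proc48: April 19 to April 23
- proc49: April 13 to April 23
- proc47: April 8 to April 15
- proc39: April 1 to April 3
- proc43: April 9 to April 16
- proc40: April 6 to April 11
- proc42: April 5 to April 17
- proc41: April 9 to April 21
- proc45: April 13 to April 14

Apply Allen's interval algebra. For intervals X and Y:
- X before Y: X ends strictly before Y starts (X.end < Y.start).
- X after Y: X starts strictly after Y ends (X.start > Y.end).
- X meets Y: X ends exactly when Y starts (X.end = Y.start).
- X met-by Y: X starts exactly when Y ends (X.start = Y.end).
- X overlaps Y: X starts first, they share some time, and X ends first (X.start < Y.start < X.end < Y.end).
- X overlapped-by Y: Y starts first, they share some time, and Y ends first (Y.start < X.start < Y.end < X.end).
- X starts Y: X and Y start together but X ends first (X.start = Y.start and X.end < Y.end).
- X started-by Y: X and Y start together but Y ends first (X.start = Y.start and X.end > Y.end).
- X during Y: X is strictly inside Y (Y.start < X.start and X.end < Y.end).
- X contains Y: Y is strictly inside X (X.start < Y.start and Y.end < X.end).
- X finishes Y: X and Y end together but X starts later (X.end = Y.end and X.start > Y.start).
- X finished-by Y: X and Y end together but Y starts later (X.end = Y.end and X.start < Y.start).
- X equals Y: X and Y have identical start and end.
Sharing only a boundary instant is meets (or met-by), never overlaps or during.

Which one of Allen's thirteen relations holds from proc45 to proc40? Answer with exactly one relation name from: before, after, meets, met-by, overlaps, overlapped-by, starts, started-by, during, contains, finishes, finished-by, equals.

proc45 = [April 13, April 14]; proc40 = [April 6, April 11].
Compare endpoints: proc45.start > proc40.start, proc45.start > proc40.end, proc45.end > proc40.start, proc45.end > proc40.end.
That pattern is 'after'.

after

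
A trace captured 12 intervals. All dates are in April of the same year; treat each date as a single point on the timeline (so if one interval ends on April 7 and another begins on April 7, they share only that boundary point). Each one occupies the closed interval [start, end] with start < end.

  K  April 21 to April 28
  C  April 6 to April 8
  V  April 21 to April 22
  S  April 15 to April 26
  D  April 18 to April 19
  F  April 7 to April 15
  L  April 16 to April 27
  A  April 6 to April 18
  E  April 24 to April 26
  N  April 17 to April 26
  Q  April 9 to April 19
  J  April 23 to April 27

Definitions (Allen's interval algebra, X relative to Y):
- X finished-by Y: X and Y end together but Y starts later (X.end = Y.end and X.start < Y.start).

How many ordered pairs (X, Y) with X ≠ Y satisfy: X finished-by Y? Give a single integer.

Checking all 132 ordered pairs for relation 'finished-by'; matching pairs in alphabetical order:
(L, J): L finished-by J ✓
(N, E): N finished-by E ✓
(Q, D): Q finished-by D ✓
(S, E): S finished-by E ✓
(S, N): S finished-by N ✓
Count: 5.

5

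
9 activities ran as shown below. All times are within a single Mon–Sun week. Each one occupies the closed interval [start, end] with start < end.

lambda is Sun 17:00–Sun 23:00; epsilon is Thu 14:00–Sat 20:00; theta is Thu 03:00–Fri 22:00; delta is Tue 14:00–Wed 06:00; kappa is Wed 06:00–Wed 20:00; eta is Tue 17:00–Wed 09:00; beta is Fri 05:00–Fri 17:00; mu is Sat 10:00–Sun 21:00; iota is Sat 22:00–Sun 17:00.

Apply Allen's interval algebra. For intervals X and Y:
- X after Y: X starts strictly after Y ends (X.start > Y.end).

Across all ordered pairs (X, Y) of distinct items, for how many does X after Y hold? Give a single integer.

Checking all 72 ordered pairs for relation 'after'; matching pairs in alphabetical order:
(beta, delta): beta after delta ✓
(beta, eta): beta after eta ✓
(beta, kappa): beta after kappa ✓
(epsilon, delta): epsilon after delta ✓
(epsilon, eta): epsilon after eta ✓
(epsilon, kappa): epsilon after kappa ✓
(iota, beta): iota after beta ✓
(iota, delta): iota after delta ✓
(iota, epsilon): iota after epsilon ✓
(iota, eta): iota after eta ✓
(iota, kappa): iota after kappa ✓
(iota, theta): iota after theta ✓
(lambda, beta): lambda after beta ✓
(lambda, delta): lambda after delta ✓
(lambda, epsilon): lambda after epsilon ✓
(lambda, eta): lambda after eta ✓
(lambda, kappa): lambda after kappa ✓
(lambda, theta): lambda after theta ✓
(mu, beta): mu after beta ✓
(mu, delta): mu after delta ✓
(mu, eta): mu after eta ✓
(mu, kappa): mu after kappa ✓
(mu, theta): mu after theta ✓
(theta, delta): theta after delta ✓
... plus 2 further pairs not listed.
Count: 26.

26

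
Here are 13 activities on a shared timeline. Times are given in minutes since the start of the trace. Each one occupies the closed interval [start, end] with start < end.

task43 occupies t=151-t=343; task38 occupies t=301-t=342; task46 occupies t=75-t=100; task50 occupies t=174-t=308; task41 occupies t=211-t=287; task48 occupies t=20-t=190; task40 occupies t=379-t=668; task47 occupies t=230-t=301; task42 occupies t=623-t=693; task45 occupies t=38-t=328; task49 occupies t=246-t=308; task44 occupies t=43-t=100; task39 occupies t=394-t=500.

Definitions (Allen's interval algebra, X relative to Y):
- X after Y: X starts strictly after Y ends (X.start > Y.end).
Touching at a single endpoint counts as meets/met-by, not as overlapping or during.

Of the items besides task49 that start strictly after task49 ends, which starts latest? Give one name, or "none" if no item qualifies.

Target task49 = [t=246, t=308].
task38 [t=301, t=342] → overlapped-by → excluded.
task39 [t=394, t=500] → after → candidate.
task40 [t=379, t=668] → after → candidate.
task41 [t=211, t=287] → overlaps → excluded.
task42 [t=623, t=693] → after → candidate.
task43 [t=151, t=343] → contains → excluded.
task44 [t=43, t=100] → before → excluded.
task45 [t=38, t=328] → contains → excluded.
task46 [t=75, t=100] → before → excluded.
task47 [t=230, t=301] → overlaps → excluded.
task48 [t=20, t=190] → before → excluded.
task50 [t=174, t=308] → finished-by → excluded.
Among candidates, latest start is t=623 → task42.

task42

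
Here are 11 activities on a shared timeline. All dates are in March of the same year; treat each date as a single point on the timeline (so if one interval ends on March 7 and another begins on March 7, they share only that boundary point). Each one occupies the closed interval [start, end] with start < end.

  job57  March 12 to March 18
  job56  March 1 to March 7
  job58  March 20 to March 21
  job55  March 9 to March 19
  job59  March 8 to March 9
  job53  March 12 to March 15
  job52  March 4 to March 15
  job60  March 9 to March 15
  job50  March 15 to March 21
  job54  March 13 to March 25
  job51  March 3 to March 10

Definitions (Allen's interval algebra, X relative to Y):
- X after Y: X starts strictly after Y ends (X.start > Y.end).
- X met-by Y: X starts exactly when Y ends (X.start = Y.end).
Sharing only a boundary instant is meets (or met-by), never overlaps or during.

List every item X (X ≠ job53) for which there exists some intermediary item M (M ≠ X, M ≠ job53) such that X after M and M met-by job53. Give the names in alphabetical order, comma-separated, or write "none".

Target job53 = [March 12, March 15].
Intermediaries M with M met-by job53: job50.
Via job50 — items with X after job50: none.
Union: none.

none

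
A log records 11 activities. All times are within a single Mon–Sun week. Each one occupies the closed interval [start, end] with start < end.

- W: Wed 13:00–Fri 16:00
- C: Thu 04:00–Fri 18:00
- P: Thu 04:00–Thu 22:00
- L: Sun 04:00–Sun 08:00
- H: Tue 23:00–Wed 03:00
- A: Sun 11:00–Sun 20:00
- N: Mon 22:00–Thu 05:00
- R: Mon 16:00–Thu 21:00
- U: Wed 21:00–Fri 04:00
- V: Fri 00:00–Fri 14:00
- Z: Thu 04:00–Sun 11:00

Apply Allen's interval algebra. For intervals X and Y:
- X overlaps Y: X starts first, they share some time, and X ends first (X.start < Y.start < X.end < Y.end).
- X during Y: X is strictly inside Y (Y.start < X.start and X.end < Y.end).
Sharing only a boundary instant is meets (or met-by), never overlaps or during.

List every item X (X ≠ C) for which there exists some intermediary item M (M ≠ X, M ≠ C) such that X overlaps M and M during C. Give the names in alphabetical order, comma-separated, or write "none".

Target C = [Thu 04:00, Fri 18:00].
Intermediaries M with M during C: V.
Via V — items with X overlaps V: U.
Union: U.

U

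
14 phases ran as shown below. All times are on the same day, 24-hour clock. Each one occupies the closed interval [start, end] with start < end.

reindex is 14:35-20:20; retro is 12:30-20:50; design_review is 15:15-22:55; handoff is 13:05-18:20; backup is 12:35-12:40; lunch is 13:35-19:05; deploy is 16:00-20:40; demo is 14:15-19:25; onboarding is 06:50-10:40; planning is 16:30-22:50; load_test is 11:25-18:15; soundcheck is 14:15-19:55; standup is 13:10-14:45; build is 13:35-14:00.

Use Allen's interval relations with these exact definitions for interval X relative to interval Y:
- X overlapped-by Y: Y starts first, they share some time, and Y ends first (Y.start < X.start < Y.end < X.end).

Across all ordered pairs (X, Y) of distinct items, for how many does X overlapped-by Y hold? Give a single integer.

40

Checking all 182 ordered pairs for relation 'overlapped-by'; matching pairs in alphabetical order:
(demo, handoff): demo overlapped-by handoff ✓
(demo, load_test): demo overlapped-by load_test ✓
(demo, lunch): demo overlapped-by lunch ✓
(demo, standup): demo overlapped-by standup ✓
(deploy, demo): deploy overlapped-by demo ✓
(deploy, handoff): deploy overlapped-by handoff ✓
(deploy, load_test): deploy overlapped-by load_test ✓
(deploy, lunch): deploy overlapped-by lunch ✓
(deploy, reindex): deploy overlapped-by reindex ✓
(deploy, soundcheck): deploy overlapped-by soundcheck ✓
(design_review, demo): design_review overlapped-by demo ✓
(design_review, handoff): design_review overlapped-by handoff ✓
(design_review, load_test): design_review overlapped-by load_test ✓
(design_review, lunch): design_review overlapped-by lunch ✓
(design_review, reindex): design_review overlapped-by reindex ✓
(design_review, retro): design_review overlapped-by retro ✓
(design_review, soundcheck): design_review overlapped-by soundcheck ✓
(handoff, load_test): handoff overlapped-by load_test ✓
(lunch, handoff): lunch overlapped-by handoff ✓
(lunch, load_test): lunch overlapped-by load_test ✓
(lunch, standup): lunch overlapped-by standup ✓
(planning, demo): planning overlapped-by demo ✓
(planning, deploy): planning overlapped-by deploy ✓
(planning, handoff): planning overlapped-by handoff ✓
... plus 16 further pairs not listed.
Count: 40.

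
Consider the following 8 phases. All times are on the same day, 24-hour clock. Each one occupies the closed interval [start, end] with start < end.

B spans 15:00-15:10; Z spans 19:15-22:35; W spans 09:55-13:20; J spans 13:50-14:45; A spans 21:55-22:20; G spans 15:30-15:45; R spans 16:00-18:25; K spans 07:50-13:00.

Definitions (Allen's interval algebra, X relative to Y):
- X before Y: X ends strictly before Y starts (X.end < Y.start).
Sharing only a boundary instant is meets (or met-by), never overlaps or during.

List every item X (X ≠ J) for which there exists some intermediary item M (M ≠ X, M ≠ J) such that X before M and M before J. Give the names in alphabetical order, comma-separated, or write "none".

none

Target J = [13:50, 14:45].
Intermediaries M with M before J: K, W.
Via K — items with X before K: none.
Via W — items with X before W: none.
Union: none.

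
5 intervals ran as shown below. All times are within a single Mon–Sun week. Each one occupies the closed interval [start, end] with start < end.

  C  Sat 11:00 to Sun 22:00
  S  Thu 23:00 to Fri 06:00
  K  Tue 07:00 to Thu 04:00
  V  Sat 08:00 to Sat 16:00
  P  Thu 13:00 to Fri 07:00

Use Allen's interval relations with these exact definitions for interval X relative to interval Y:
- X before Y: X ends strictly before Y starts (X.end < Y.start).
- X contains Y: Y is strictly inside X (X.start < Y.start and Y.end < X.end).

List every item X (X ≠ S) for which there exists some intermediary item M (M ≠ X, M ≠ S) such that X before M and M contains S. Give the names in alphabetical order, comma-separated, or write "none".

K

Target S = [Thu 23:00, Fri 06:00].
Intermediaries M with M contains S: P.
Via P — items with X before P: K.
Union: K.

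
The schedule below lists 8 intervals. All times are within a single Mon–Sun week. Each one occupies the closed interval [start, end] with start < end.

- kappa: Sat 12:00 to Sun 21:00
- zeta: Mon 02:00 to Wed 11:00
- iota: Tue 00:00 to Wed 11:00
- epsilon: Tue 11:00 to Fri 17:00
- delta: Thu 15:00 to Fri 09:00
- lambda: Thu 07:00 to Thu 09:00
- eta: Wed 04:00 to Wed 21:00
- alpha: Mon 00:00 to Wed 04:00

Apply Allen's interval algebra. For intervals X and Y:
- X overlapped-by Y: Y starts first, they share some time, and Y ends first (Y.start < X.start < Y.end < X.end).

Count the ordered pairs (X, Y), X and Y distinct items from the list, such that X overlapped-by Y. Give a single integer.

7

Checking all 56 ordered pairs for relation 'overlapped-by'; matching pairs in alphabetical order:
(epsilon, alpha): epsilon overlapped-by alpha ✓
(epsilon, iota): epsilon overlapped-by iota ✓
(epsilon, zeta): epsilon overlapped-by zeta ✓
(eta, iota): eta overlapped-by iota ✓
(eta, zeta): eta overlapped-by zeta ✓
(iota, alpha): iota overlapped-by alpha ✓
(zeta, alpha): zeta overlapped-by alpha ✓
Count: 7.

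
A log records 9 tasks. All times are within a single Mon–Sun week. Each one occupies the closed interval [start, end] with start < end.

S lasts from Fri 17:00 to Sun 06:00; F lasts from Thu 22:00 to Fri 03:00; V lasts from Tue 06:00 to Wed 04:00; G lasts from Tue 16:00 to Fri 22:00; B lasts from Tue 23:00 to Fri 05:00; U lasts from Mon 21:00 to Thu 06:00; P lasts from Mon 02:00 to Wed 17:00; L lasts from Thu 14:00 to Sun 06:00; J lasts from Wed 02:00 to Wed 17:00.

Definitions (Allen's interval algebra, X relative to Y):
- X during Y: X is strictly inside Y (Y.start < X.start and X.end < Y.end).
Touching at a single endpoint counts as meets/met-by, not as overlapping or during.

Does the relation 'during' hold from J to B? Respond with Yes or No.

J = [Wed 02:00, Wed 17:00], B = [Tue 23:00, Fri 05:00].
Actual relation of J to B: during.
Asked whether 'during' holds → Yes.

Yes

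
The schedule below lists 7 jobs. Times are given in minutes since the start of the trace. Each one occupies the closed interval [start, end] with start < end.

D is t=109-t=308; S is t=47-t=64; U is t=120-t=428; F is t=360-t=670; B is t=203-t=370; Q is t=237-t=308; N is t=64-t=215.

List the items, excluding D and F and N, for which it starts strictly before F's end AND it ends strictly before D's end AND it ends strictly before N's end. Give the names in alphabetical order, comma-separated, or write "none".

Conditions: its start is strictly before F's end (X.start < t=670) AND its end is strictly before D's end (X.end < t=308) AND its end is strictly before N's end (X.end < t=215).
B: start t=203 < t=670? ✓; end t=370 < t=308? ✗; end t=370 < t=215? ✗ → no.
Q: start t=237 < t=670? ✓; end t=308 < t=308? ✗; end t=308 < t=215? ✗ → no.
S: start t=47 < t=670? ✓; end t=64 < t=308? ✓; end t=64 < t=215? ✓ → yes.
U: start t=120 < t=670? ✓; end t=428 < t=308? ✗; end t=428 < t=215? ✗ → no.
Result: S.

S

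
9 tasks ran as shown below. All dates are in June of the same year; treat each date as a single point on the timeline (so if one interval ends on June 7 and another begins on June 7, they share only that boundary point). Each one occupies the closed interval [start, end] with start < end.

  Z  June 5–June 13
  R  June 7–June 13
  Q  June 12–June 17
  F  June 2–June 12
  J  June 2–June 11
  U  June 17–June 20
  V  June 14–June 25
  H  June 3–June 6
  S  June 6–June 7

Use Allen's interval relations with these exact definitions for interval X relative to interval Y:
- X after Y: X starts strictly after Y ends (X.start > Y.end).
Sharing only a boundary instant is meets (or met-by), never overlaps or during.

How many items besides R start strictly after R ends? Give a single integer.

Target R = [June 7, June 13].
F [June 2, June 12] → overlaps → no.
H [June 3, June 6] → before → no.
J [June 2, June 11] → overlaps → no.
Q [June 12, June 17] → overlapped-by → no.
S [June 6, June 7] → meets → no.
U [June 17, June 20] → after → counts.
V [June 14, June 25] → after → counts.
Z [June 5, June 13] → finished-by → no.
Total: 2.

2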